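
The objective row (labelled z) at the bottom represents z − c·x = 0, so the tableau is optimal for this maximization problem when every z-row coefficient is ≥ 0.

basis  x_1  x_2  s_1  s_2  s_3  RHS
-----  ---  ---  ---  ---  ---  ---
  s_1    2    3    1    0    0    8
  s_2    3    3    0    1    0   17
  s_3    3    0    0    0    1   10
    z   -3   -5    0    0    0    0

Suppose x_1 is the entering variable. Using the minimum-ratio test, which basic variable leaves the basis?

Column x_1 entries and ratios — s_1: 8/2 = 4; s_2: 17/3 = 17/3; s_3: 10/3 = 10/3.
Smallest ratio is 10/3 in the row of s_3, so s_3 leaves.

s_3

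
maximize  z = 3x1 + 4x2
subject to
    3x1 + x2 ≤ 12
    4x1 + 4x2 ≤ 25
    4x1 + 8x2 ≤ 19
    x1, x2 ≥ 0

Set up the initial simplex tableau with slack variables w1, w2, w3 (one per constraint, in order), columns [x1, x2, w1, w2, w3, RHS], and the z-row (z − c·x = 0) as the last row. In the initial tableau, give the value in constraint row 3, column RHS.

The RHS of constraint 3 is b_3 = 19.

19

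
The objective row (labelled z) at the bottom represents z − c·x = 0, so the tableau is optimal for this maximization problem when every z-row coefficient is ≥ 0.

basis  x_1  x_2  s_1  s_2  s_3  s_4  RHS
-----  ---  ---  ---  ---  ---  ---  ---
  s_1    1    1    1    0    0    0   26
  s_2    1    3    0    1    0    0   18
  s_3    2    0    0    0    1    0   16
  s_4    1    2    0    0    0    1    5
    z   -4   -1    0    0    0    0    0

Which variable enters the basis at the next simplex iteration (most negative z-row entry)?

x_1

Negative z-row entries: x_1: -4, x_2: -1.
The most negative is -4 in column x_1, so x_1 enters.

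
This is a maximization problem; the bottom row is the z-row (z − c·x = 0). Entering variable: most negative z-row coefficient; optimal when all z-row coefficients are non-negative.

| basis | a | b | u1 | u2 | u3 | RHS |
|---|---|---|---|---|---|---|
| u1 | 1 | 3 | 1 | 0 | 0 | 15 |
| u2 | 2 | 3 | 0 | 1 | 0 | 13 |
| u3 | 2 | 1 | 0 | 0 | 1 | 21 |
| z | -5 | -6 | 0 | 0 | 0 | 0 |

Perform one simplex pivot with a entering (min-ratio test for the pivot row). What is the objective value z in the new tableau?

65/2

Ratio test on column a — row 1: 15/1 = 15; row 2: 13/2 = 13/2; row 3: 21/2 = 21/2. Minimum is 13/2 at row 2 (u2 leaves); pivot element 2.
Pivot on row 2; the z-row RHS becomes 0 − (-5)·(13/2) = 65/2.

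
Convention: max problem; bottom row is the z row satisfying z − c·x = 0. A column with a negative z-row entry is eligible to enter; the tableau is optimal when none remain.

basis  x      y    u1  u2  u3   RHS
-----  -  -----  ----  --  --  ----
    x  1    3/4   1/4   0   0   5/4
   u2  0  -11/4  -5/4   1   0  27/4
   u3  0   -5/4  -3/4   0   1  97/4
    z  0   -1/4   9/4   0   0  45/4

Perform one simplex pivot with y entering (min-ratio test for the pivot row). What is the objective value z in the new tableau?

35/3

Ratio test on column y — row 1: (5/4)/(3/4) = 5/3; row 2: entry -11/4 ≤ 0; row 3: entry -5/4 ≤ 0. Minimum is 5/3 at row 1 (x leaves); pivot element 3/4.
Pivot on row 1; the z-row RHS becomes 45/4 − (-1/4)·(5/3) = 35/3.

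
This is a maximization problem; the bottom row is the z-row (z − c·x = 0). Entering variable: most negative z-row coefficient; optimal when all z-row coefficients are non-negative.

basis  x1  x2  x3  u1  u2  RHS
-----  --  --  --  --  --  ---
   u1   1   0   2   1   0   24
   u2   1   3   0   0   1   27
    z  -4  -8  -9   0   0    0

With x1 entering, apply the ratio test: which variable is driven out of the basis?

Column x1 entries and ratios — u1: 24/1 = 24; u2: 27/1 = 27.
Smallest ratio is 24 in the row of u1, so u1 leaves.

u1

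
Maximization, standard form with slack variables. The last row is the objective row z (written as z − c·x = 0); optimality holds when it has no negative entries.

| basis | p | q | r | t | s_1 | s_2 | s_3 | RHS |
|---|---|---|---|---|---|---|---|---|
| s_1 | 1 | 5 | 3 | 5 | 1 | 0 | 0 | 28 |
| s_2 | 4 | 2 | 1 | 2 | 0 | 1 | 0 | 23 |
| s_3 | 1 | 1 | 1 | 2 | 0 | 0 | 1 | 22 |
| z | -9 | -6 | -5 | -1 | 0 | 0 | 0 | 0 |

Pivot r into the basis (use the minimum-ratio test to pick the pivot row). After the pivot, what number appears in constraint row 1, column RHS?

Ratio test on column r — row 1: 28/3 = 28/3; row 2: 23/1 = 23; row 3: 22/1 = 22. Minimum is 28/3 at row 1 (s_1 leaves); pivot element 3.
Divide row 1 by 3; eliminate column r from the other rows.
In the new row 1, the RHS entry is the old entry divided by the pivot: 28/3 = 28/3.

28/3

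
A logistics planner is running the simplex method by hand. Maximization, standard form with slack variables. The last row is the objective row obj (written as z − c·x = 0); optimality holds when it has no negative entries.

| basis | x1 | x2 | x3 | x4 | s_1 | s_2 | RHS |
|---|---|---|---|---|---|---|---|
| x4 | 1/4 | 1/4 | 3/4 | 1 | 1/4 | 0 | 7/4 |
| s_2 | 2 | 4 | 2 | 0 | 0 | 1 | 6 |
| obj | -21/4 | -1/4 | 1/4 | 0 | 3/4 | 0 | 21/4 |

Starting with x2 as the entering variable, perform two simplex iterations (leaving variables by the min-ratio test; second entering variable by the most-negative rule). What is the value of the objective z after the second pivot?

21

Ratio test on column x2 — row 1: (7/4)/(1/4) = 7; row 2: 6/4 = 3/2. Minimum is 3/2 at row 2 (s_2 leaves); pivot element 4.
Pivot on row 2; the obj-row RHS becomes 21/4 − (-1/4)·(3/2) = 45/8.
Next entering variable (most negative obj-row entry -41/8): x1.
Ratio test on column x1 — row 1: (11/8)/(1/8) = 11; row 2: (3/2)/(1/2) = 3. Minimum is 3 at row 2 (x2 leaves); pivot element 1/2.
After the second pivot the obj-row RHS is 45/8 − (-41/8)·3 = 21.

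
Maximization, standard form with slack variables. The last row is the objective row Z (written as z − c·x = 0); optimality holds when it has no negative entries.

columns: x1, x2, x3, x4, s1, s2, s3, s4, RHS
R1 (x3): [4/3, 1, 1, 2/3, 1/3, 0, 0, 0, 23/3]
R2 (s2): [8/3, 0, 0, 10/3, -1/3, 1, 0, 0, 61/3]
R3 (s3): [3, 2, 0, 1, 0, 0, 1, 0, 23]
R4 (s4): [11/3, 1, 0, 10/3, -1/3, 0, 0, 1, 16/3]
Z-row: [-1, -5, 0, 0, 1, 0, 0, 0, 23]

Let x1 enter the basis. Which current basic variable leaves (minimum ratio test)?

s4

Column x1 entries and ratios — x3: (23/3)/(4/3) = 23/4; s2: (61/3)/(8/3) = 61/8; s3: 23/3 = 23/3; s4: (16/3)/(11/3) = 16/11.
Smallest ratio is 16/11 in the row of s4, so s4 leaves.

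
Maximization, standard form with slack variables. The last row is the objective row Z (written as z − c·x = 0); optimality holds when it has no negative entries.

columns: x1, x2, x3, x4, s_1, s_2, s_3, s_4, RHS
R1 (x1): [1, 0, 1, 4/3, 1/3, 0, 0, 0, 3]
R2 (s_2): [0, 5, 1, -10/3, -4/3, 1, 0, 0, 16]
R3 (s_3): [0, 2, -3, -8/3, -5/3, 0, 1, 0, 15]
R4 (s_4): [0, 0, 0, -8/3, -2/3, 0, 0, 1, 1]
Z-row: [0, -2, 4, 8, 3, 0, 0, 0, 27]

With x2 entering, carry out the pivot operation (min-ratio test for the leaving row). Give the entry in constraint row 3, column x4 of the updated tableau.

Ratio test on column x2 — row 1: entry 0 ≤ 0; row 2: 16/5 = 16/5; row 3: 15/2 = 15/2; row 4: entry 0 ≤ 0. Minimum is 16/5 at row 2 (s_2 leaves); pivot element 5.
Divide row 2 by 5; eliminate column x2 from the other rows.
Row 3 update in column x4: -8/3 − 2·(-2/3) = -4/3.

-4/3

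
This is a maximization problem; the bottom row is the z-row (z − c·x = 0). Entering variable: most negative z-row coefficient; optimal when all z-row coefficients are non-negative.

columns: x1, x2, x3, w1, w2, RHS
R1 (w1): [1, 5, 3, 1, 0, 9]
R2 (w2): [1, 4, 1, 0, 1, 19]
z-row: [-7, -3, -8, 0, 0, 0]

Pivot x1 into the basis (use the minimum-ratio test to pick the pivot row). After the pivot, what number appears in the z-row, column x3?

13

Ratio test on column x1 — row 1: 9/1 = 9; row 2: 19/1 = 19. Minimum is 9 at row 1 (w1 leaves); pivot element 1.
Divide row 1 by 1; eliminate column x1 from the other rows.
z-row update in column x3: -8 − (-7)·3 = 13.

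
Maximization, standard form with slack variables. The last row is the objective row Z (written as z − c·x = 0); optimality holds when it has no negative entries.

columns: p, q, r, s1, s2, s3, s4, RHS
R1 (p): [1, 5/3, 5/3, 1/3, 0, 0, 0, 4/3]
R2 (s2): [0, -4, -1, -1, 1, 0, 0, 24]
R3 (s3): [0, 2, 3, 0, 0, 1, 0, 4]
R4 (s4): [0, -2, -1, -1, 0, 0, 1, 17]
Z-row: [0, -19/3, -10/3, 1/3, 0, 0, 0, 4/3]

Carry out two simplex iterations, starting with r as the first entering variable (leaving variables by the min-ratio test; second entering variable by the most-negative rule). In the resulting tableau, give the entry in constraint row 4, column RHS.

93/5

Ratio test on column r — row 1: (4/3)/(5/3) = 4/5; row 2: entry -1 ≤ 0; row 3: 4/3 = 4/3; row 4: entry -1 ≤ 0. Minimum is 4/5 at row 1 (p leaves); pivot element 5/3.
Divide row 1 by 5/3; eliminate column r from the other rows.
Second iteration: most negative Z-row entry is -3 in column q, so q enters.
Ratio test on column q — row 1: (4/5)/1 = 4/5; row 2: entry -3 ≤ 0; row 3: entry -1 ≤ 0; row 4: entry -1 ≤ 0. Minimum is 4/5 at row 1 (r leaves); pivot element 1.
Divide row 1 by 1; eliminate column q from the other rows.
After both pivots, the entry at constraint row 4, column RHS is 93/5.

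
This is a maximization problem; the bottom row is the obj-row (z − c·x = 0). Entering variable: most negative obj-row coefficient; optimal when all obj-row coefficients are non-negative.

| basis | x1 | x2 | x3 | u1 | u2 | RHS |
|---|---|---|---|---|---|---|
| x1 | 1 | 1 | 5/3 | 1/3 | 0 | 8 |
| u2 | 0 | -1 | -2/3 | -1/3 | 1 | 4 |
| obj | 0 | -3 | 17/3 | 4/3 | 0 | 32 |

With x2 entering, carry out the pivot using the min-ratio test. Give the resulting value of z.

56

Ratio test on column x2 — row 1: 8/1 = 8; row 2: entry -1 ≤ 0. Minimum is 8 at row 1 (x1 leaves); pivot element 1.
Pivot on row 1; the obj-row RHS becomes 32 − (-3)·8 = 56.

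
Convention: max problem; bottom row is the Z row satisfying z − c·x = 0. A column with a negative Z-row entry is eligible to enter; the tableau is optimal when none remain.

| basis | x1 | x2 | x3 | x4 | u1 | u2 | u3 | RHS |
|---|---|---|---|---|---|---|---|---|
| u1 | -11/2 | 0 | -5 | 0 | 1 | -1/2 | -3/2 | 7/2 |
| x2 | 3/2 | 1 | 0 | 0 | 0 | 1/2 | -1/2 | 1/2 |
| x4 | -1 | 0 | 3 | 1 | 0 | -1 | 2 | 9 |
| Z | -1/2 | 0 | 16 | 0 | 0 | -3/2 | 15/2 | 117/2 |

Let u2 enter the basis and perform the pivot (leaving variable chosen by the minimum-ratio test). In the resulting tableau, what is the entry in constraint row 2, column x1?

Ratio test on column u2 — row 1: entry -1/2 ≤ 0; row 2: (1/2)/(1/2) = 1; row 3: entry -1 ≤ 0. Minimum is 1 at row 2 (x2 leaves); pivot element 1/2.
Divide row 2 by 1/2; eliminate column u2 from the other rows.
In the new row 2, the x1 entry is the old entry divided by the pivot: (3/2)/(1/2) = 3.

3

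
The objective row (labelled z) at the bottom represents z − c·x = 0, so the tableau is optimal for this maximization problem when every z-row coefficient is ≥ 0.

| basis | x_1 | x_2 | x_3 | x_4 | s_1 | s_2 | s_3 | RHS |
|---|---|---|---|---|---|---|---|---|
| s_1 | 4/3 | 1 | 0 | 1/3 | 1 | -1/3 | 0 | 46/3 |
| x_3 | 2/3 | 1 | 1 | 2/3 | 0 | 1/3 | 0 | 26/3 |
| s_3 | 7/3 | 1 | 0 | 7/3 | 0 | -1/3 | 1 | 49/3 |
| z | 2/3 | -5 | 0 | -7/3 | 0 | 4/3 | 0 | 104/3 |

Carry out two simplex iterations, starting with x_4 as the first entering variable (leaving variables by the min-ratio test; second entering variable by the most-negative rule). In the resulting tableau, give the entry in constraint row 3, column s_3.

3/5

Ratio test on column x_4 — row 1: (46/3)/(1/3) = 46; row 2: (26/3)/(2/3) = 13; row 3: (49/3)/(7/3) = 7. Minimum is 7 at row 3 (s_3 leaves); pivot element 7/3.
Divide row 3 by 7/3; eliminate column x_4 from the other rows.
Second iteration: most negative z-row entry is -4 in column x_2, so x_2 enters.
Ratio test on column x_2 — row 1: 13/(6/7) = 91/6; row 2: 4/(5/7) = 28/5; row 3: 7/(3/7) = 49/3. Minimum is 28/5 at row 2 (x_3 leaves); pivot element 5/7.
Divide row 2 by 5/7; eliminate column x_2 from the other rows.
After both pivots, the entry at constraint row 3, column s_3 is 3/5.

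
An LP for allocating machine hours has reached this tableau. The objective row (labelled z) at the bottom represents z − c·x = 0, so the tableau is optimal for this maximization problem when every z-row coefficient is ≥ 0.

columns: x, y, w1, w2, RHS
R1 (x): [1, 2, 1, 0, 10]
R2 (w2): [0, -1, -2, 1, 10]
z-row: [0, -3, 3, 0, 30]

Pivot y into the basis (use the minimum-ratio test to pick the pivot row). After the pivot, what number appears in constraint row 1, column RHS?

5

Ratio test on column y — row 1: 10/2 = 5; row 2: entry -1 ≤ 0. Minimum is 5 at row 1 (x leaves); pivot element 2.
Divide row 1 by 2; eliminate column y from the other rows.
In the new row 1, the RHS entry is the old entry divided by the pivot: 10/2 = 5.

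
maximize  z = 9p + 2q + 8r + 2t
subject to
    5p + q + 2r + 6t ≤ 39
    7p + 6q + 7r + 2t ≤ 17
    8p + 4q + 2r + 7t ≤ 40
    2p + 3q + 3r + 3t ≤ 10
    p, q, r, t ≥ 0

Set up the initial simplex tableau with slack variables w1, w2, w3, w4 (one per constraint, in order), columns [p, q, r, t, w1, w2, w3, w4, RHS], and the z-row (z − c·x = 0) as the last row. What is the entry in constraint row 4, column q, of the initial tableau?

3

Constraint 4 has coefficient 3 on q.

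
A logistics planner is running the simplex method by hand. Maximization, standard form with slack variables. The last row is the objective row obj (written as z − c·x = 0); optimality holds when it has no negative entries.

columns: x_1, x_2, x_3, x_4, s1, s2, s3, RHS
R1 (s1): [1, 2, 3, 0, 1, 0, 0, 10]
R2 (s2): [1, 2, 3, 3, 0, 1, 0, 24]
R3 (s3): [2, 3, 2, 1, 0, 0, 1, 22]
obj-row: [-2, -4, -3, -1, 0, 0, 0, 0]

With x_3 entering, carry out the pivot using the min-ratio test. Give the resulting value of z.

10

Ratio test on column x_3 — row 1: 10/3 = 10/3; row 2: 24/3 = 8; row 3: 22/2 = 11. Minimum is 10/3 at row 1 (s1 leaves); pivot element 3.
Pivot on row 1; the obj-row RHS becomes 0 − (-3)·(10/3) = 10.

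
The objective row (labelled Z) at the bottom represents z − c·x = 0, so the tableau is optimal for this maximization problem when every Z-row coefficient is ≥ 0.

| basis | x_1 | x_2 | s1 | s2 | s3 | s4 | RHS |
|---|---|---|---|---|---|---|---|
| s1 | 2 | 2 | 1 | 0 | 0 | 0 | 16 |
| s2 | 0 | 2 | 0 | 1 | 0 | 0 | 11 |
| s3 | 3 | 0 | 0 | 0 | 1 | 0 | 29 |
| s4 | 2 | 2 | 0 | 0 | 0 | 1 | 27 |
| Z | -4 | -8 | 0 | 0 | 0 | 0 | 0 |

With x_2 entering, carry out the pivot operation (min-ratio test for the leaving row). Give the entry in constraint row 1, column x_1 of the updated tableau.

Ratio test on column x_2 — row 1: 16/2 = 8; row 2: 11/2 = 11/2; row 3: entry 0 ≤ 0; row 4: 27/2 = 27/2. Minimum is 11/2 at row 2 (s2 leaves); pivot element 2.
Divide row 2 by 2; eliminate column x_2 from the other rows.
Row 1 update in column x_1: 2 − 2·0 = 2.

2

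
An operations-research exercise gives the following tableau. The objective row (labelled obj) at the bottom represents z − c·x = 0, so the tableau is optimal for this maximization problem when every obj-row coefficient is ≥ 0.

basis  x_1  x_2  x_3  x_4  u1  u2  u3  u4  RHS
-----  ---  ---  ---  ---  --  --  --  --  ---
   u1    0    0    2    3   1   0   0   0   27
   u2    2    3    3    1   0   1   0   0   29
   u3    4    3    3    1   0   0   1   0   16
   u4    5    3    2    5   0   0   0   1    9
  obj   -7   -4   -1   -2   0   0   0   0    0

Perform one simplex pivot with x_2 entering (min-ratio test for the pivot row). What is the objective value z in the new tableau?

Ratio test on column x_2 — row 1: entry 0 ≤ 0; row 2: 29/3 = 29/3; row 3: 16/3 = 16/3; row 4: 9/3 = 3. Minimum is 3 at row 4 (u4 leaves); pivot element 3.
Pivot on row 4; the obj-row RHS becomes 0 − (-4)·3 = 12.

12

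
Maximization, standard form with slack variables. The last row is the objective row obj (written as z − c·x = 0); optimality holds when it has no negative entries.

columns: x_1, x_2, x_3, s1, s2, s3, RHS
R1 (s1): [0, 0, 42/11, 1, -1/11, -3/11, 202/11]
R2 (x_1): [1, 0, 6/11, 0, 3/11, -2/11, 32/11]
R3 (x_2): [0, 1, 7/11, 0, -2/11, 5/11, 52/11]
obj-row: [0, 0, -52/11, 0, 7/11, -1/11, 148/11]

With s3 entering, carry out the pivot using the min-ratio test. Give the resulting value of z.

72/5

Ratio test on column s3 — row 1: entry -3/11 ≤ 0; row 2: entry -2/11 ≤ 0; row 3: (52/11)/(5/11) = 52/5. Minimum is 52/5 at row 3 (x_2 leaves); pivot element 5/11.
Pivot on row 3; the obj-row RHS becomes 148/11 − (-1/11)·(52/5) = 72/5.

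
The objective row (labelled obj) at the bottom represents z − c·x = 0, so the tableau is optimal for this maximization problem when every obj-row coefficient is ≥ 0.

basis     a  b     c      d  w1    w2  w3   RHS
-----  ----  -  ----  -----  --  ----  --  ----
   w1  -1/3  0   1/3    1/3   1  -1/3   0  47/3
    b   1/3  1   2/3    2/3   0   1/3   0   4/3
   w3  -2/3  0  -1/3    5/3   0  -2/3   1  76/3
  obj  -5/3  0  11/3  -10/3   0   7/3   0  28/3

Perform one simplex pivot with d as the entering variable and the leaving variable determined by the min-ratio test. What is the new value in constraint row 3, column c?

Ratio test on column d — row 1: (47/3)/(1/3) = 47; row 2: (4/3)/(2/3) = 2; row 3: (76/3)/(5/3) = 76/5. Minimum is 2 at row 2 (b leaves); pivot element 2/3.
Divide row 2 by 2/3; eliminate column d from the other rows.
Row 3 update in column c: -1/3 − (5/3)·1 = -2.

-2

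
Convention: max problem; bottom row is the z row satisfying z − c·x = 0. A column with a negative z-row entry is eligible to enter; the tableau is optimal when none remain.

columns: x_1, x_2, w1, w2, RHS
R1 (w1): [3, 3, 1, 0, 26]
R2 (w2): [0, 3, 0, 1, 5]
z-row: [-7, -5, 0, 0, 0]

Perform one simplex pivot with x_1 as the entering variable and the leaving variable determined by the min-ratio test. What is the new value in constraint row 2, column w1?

0

Ratio test on column x_1 — row 1: 26/3 = 26/3; row 2: entry 0 ≤ 0. Minimum is 26/3 at row 1 (w1 leaves); pivot element 3.
Divide row 1 by 3; eliminate column x_1 from the other rows.
Row 2 update in column w1: 0 − 0·(1/3) = 0.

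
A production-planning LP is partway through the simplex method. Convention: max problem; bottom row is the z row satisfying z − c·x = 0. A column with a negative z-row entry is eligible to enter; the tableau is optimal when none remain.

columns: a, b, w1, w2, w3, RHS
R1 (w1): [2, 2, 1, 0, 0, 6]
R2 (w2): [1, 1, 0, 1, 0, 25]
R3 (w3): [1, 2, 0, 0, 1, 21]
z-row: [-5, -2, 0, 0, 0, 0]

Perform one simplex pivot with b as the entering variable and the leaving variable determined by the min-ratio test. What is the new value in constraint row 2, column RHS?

22

Ratio test on column b — row 1: 6/2 = 3; row 2: 25/1 = 25; row 3: 21/2 = 21/2. Minimum is 3 at row 1 (w1 leaves); pivot element 2.
Divide row 1 by 2; eliminate column b from the other rows.
Row 2 update in column RHS: 25 − 1·3 = 22.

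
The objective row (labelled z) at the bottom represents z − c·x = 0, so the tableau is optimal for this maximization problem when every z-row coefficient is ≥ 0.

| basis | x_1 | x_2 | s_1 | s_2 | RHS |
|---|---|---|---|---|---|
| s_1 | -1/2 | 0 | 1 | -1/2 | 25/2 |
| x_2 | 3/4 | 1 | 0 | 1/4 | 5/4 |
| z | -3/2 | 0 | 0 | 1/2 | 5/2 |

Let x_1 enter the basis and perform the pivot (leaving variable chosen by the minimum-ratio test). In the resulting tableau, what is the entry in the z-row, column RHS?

5

Ratio test on column x_1 — row 1: entry -1/2 ≤ 0; row 2: (5/4)/(3/4) = 5/3. Minimum is 5/3 at row 2 (x_2 leaves); pivot element 3/4.
Divide row 2 by 3/4; eliminate column x_1 from the other rows.
z-row update in column RHS: 5/2 − (-3/2)·(5/3) = 5.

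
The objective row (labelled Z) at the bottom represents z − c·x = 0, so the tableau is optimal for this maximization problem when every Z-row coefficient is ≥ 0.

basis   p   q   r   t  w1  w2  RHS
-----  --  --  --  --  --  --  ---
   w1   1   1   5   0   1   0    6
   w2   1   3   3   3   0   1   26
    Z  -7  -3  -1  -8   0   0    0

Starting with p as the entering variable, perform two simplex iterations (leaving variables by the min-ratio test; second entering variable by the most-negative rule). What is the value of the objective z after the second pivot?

286/3

Ratio test on column p — row 1: 6/1 = 6; row 2: 26/1 = 26. Minimum is 6 at row 1 (w1 leaves); pivot element 1.
Pivot on row 1; the Z-row RHS becomes 0 − (-7)·6 = 42.
Next entering variable (most negative Z-row entry -8): t.
Ratio test on column t — row 1: entry 0 ≤ 0; row 2: 20/3 = 20/3. Minimum is 20/3 at row 2 (w2 leaves); pivot element 3.
After the second pivot the Z-row RHS is 42 − (-8)·(20/3) = 286/3.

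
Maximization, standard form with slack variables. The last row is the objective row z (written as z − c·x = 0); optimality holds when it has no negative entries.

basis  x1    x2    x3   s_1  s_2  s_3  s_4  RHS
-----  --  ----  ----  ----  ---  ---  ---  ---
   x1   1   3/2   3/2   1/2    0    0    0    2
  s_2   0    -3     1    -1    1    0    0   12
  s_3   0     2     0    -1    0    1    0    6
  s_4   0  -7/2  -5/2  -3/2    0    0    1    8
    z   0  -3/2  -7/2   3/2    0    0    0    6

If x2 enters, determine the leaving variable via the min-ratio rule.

x1

Column x2 entries and ratios — x1: 2/(3/2) = 4/3; s_2: -3 ≤ 0, skip; s_3: 6/2 = 3; s_4: -7/2 ≤ 0, skip.
Smallest ratio is 4/3 in the row of x1, so x1 leaves.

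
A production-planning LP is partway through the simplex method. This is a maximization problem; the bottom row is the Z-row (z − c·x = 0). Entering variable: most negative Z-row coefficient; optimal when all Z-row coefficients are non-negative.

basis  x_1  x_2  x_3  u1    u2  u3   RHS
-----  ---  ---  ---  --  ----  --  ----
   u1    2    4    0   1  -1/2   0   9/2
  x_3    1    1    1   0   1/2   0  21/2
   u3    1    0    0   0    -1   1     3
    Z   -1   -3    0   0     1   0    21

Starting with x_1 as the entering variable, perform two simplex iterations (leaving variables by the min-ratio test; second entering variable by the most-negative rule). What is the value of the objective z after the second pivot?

Ratio test on column x_1 — row 1: (9/2)/2 = 9/4; row 2: (21/2)/1 = 21/2; row 3: 3/1 = 3. Minimum is 9/4 at row 1 (u1 leaves); pivot element 2.
Pivot on row 1; the Z-row RHS becomes 21 − (-1)·(9/4) = 93/4.
Next entering variable (most negative Z-row entry -1): x_2.
Ratio test on column x_2 — row 1: (9/4)/2 = 9/8; row 2: entry -1 ≤ 0; row 3: entry -2 ≤ 0. Minimum is 9/8 at row 1 (x_1 leaves); pivot element 2.
After the second pivot the Z-row RHS is 93/4 − (-1)·(9/8) = 195/8.

195/8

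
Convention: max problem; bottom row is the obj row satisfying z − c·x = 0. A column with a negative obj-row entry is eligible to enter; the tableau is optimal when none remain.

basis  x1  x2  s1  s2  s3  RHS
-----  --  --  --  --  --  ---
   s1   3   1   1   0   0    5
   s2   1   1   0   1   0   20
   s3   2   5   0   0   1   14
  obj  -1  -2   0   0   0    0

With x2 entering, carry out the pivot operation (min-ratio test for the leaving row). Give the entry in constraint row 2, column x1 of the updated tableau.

Ratio test on column x2 — row 1: 5/1 = 5; row 2: 20/1 = 20; row 3: 14/5 = 14/5. Minimum is 14/5 at row 3 (s3 leaves); pivot element 5.
Divide row 3 by 5; eliminate column x2 from the other rows.
Row 2 update in column x1: 1 − 1·(2/5) = 3/5.

3/5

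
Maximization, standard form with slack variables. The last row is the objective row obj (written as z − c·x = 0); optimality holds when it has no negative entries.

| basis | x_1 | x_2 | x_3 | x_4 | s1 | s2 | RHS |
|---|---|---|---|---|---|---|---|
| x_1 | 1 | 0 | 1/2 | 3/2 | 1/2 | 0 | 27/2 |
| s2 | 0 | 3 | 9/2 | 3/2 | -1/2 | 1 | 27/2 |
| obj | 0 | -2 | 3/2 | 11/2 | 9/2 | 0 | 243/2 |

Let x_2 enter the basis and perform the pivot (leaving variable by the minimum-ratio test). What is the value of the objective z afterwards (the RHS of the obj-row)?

261/2

Ratio test on column x_2 — row 1: entry 0 ≤ 0; row 2: (27/2)/3 = 9/2. Minimum is 9/2 at row 2 (s2 leaves); pivot element 3.
Pivot on row 2; the obj-row RHS becomes 243/2 − (-2)·(9/2) = 261/2.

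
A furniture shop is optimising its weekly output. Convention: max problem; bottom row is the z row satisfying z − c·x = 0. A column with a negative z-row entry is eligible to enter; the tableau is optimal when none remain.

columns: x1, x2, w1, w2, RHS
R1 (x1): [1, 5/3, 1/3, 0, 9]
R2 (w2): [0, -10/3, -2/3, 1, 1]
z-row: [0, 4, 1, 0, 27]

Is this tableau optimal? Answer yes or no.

yes

Every z-row coefficient is ≥ 0, so the tableau is optimal.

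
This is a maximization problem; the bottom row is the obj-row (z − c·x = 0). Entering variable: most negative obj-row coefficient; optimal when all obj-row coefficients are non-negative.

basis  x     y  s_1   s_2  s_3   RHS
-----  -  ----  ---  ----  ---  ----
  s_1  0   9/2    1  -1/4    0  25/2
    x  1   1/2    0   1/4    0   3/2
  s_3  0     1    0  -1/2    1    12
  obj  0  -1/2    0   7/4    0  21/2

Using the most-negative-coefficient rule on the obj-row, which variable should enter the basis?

Negative obj-row entries: y: -1/2.
The most negative is -1/2 in column y, so y enters.

y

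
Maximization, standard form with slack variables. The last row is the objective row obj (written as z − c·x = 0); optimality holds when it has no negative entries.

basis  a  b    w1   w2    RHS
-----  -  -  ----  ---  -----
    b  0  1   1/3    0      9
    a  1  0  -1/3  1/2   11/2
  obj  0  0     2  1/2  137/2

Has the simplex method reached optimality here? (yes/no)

yes

Every obj-row coefficient is ≥ 0, so the tableau is optimal.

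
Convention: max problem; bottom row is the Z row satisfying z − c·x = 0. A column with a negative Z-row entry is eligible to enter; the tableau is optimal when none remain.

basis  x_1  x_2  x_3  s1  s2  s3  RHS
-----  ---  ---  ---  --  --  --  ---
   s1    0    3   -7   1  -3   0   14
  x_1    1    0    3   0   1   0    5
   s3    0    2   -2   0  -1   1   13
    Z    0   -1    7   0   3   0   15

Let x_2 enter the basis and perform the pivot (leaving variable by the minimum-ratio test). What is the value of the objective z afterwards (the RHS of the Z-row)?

59/3

Ratio test on column x_2 — row 1: 14/3 = 14/3; row 2: entry 0 ≤ 0; row 3: 13/2 = 13/2. Minimum is 14/3 at row 1 (s1 leaves); pivot element 3.
Pivot on row 1; the Z-row RHS becomes 15 − (-1)·(14/3) = 59/3.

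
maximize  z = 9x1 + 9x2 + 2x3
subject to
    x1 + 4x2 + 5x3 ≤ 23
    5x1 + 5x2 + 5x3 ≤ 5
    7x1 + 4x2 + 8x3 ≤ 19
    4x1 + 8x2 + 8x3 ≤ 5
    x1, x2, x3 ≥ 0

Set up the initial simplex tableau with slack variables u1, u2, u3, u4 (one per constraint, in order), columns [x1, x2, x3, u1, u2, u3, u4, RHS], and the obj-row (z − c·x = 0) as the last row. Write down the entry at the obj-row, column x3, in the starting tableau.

-2

The obj-row carries the negated objective coefficients: the x3 entry is -2.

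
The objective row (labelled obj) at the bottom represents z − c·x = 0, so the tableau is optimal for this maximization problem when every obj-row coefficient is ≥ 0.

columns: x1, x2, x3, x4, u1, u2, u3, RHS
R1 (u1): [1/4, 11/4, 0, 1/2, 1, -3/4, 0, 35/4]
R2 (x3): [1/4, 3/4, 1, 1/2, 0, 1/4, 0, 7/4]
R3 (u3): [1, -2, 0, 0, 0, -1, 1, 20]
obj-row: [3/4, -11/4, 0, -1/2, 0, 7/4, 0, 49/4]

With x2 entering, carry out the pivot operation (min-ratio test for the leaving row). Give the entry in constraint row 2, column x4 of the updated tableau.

Ratio test on column x2 — row 1: (35/4)/(11/4) = 35/11; row 2: (7/4)/(3/4) = 7/3; row 3: entry -2 ≤ 0. Minimum is 7/3 at row 2 (x3 leaves); pivot element 3/4.
Divide row 2 by 3/4; eliminate column x2 from the other rows.
In the new row 2, the x4 entry is the old entry divided by the pivot: (1/2)/(3/4) = 2/3.

2/3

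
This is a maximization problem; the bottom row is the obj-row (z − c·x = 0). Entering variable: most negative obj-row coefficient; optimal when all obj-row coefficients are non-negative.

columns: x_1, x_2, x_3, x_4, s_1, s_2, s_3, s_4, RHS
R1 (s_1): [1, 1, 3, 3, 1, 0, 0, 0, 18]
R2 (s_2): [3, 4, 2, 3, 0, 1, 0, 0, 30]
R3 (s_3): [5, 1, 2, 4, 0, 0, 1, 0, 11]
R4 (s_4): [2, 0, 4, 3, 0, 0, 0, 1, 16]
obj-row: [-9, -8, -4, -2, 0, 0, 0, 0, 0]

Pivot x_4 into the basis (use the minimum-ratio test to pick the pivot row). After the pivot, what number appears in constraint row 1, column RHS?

39/4

Ratio test on column x_4 — row 1: 18/3 = 6; row 2: 30/3 = 10; row 3: 11/4 = 11/4; row 4: 16/3 = 16/3. Minimum is 11/4 at row 3 (s_3 leaves); pivot element 4.
Divide row 3 by 4; eliminate column x_4 from the other rows.
Row 1 update in column RHS: 18 − 3·(11/4) = 39/4.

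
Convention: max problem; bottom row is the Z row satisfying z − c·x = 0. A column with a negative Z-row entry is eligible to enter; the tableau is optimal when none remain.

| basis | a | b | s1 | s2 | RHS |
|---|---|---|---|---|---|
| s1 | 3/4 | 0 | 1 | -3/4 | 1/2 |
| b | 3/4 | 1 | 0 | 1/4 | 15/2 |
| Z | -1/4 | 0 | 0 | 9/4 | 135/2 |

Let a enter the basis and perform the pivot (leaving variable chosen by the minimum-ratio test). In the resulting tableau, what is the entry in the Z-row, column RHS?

Ratio test on column a — row 1: (1/2)/(3/4) = 2/3; row 2: (15/2)/(3/4) = 10. Minimum is 2/3 at row 1 (s1 leaves); pivot element 3/4.
Divide row 1 by 3/4; eliminate column a from the other rows.
Z-row update in column RHS: 135/2 − (-1/4)·(2/3) = 203/3.

203/3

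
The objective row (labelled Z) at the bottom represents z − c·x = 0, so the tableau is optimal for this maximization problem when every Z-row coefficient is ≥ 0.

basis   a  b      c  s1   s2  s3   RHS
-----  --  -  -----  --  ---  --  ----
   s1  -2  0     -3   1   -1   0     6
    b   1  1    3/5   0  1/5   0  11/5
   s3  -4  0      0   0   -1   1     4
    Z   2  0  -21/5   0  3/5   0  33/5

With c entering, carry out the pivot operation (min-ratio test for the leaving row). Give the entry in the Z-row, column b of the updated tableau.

7

Ratio test on column c — row 1: entry -3 ≤ 0; row 2: (11/5)/(3/5) = 11/3; row 3: entry 0 ≤ 0. Minimum is 11/3 at row 2 (b leaves); pivot element 3/5.
Divide row 2 by 3/5; eliminate column c from the other rows.
Z-row update in column b: 0 − (-21/5)·(5/3) = 7.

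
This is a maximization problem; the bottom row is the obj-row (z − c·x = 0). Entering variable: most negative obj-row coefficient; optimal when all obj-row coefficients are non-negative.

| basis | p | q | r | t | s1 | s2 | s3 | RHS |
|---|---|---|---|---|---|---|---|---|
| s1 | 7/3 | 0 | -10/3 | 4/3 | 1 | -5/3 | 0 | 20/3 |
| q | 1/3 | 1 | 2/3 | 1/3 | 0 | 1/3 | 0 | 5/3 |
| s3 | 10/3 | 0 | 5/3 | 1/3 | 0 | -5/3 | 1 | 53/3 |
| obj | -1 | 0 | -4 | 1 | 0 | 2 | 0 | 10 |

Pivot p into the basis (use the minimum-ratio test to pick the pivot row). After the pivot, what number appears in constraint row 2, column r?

8/7

Ratio test on column p — row 1: (20/3)/(7/3) = 20/7; row 2: (5/3)/(1/3) = 5; row 3: (53/3)/(10/3) = 53/10. Minimum is 20/7 at row 1 (s1 leaves); pivot element 7/3.
Divide row 1 by 7/3; eliminate column p from the other rows.
Row 2 update in column r: 2/3 − (1/3)·(-10/7) = 8/7.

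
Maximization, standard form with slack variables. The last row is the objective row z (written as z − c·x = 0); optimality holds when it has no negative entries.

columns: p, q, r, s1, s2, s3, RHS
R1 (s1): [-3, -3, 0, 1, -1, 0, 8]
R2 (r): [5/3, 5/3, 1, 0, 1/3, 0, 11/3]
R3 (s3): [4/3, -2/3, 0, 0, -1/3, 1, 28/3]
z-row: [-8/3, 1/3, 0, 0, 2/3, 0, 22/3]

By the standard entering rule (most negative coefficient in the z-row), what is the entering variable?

Negative z-row entries: p: -8/3.
The most negative is -8/3 in column p, so p enters.

p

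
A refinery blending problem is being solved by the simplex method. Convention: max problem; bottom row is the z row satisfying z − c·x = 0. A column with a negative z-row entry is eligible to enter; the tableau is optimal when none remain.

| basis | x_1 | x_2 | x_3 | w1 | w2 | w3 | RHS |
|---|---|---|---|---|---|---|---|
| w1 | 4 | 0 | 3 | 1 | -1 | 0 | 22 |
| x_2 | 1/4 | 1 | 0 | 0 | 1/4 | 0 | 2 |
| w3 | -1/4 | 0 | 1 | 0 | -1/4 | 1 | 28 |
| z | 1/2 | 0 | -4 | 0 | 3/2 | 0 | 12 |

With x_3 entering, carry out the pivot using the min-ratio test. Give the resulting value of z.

Ratio test on column x_3 — row 1: 22/3 = 22/3; row 2: entry 0 ≤ 0; row 3: 28/1 = 28. Minimum is 22/3 at row 1 (w1 leaves); pivot element 3.
Pivot on row 1; the z-row RHS becomes 12 − (-4)·(22/3) = 124/3.

124/3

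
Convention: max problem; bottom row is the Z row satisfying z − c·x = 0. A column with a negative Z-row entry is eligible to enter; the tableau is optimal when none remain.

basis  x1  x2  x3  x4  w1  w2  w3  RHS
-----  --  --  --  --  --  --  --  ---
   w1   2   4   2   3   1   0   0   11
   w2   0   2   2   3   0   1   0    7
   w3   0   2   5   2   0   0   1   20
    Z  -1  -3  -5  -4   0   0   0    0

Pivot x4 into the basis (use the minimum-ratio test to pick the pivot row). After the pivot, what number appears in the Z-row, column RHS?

28/3

Ratio test on column x4 — row 1: 11/3 = 11/3; row 2: 7/3 = 7/3; row 3: 20/2 = 10. Minimum is 7/3 at row 2 (w2 leaves); pivot element 3.
Divide row 2 by 3; eliminate column x4 from the other rows.
Z-row update in column RHS: 0 − (-4)·(7/3) = 28/3.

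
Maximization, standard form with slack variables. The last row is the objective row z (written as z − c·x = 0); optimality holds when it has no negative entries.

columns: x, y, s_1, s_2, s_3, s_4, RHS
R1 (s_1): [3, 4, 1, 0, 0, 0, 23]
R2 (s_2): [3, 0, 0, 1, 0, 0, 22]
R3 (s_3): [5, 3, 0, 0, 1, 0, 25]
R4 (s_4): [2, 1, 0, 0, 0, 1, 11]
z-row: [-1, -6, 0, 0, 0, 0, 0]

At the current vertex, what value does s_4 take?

11

s_4 is basic (row 4); its value is the RHS of that row, 11.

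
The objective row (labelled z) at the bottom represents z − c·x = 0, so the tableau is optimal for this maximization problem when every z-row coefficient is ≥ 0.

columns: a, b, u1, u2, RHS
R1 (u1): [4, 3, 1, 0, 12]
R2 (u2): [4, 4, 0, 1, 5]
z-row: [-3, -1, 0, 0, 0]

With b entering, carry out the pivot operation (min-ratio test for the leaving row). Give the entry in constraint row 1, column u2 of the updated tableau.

Ratio test on column b — row 1: 12/3 = 4; row 2: 5/4 = 5/4. Minimum is 5/4 at row 2 (u2 leaves); pivot element 4.
Divide row 2 by 4; eliminate column b from the other rows.
Row 1 update in column u2: 0 − 3·(1/4) = -3/4.

-3/4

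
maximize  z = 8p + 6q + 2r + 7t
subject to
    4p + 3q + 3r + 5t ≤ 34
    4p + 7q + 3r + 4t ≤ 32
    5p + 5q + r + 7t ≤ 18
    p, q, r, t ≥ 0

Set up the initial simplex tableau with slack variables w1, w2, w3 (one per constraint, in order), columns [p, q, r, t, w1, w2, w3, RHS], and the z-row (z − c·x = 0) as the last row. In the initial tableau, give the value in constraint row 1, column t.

5

Constraint 1 has coefficient 5 on t.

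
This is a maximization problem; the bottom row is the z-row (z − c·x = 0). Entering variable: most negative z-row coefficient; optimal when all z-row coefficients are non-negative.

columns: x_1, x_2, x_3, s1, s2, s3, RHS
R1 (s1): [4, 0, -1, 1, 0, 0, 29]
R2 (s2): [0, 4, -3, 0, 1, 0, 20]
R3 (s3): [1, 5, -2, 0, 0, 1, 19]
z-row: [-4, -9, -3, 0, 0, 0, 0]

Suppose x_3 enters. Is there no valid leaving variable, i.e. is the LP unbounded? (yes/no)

yes

Every constraint-row entry in column x_3 is ≤ 0, so increasing x_3 is unbounded.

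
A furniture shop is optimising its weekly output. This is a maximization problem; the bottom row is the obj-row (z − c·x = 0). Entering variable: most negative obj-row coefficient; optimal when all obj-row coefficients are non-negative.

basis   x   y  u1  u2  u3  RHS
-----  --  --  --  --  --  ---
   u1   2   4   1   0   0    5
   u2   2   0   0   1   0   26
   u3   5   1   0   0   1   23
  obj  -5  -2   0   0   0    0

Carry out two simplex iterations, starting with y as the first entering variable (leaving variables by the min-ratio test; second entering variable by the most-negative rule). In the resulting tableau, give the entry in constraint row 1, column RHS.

Ratio test on column y — row 1: 5/4 = 5/4; row 2: entry 0 ≤ 0; row 3: 23/1 = 23. Minimum is 5/4 at row 1 (u1 leaves); pivot element 4.
Divide row 1 by 4; eliminate column y from the other rows.
Second iteration: most negative obj-row entry is -4 in column x, so x enters.
Ratio test on column x — row 1: (5/4)/(1/2) = 5/2; row 2: 26/2 = 13; row 3: (87/4)/(9/2) = 29/6. Minimum is 5/2 at row 1 (y leaves); pivot element 1/2.
Divide row 1 by 1/2; eliminate column x from the other rows.
After both pivots, the entry at constraint row 1, column RHS is 5/2.

5/2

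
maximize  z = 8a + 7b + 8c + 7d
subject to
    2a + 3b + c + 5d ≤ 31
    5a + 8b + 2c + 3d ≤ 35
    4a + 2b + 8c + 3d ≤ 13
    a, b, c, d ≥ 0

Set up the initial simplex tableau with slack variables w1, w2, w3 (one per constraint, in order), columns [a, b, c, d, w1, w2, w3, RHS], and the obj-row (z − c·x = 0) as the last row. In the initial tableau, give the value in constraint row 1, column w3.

0

Slack w3 belongs to constraint 3; its column is the unit vector e_3, so the entry in row 1 is 0.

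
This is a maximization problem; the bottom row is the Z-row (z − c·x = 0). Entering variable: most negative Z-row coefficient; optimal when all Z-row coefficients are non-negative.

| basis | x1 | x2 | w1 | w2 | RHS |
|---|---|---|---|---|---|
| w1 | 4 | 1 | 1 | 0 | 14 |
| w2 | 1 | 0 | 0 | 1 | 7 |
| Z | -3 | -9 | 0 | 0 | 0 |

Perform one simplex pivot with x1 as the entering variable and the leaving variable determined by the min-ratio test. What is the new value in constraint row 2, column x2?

-1/4

Ratio test on column x1 — row 1: 14/4 = 7/2; row 2: 7/1 = 7. Minimum is 7/2 at row 1 (w1 leaves); pivot element 4.
Divide row 1 by 4; eliminate column x1 from the other rows.
Row 2 update in column x2: 0 − 1·(1/4) = -1/4.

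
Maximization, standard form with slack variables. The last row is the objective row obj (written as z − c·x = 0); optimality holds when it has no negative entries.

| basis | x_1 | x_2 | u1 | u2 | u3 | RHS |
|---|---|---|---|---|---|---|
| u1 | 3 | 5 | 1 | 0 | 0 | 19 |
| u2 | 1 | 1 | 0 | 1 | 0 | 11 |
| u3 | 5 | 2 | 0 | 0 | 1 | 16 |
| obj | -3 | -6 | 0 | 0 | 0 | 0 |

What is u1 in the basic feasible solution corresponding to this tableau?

u1 is basic (row 1); its value is the RHS of that row, 19.

19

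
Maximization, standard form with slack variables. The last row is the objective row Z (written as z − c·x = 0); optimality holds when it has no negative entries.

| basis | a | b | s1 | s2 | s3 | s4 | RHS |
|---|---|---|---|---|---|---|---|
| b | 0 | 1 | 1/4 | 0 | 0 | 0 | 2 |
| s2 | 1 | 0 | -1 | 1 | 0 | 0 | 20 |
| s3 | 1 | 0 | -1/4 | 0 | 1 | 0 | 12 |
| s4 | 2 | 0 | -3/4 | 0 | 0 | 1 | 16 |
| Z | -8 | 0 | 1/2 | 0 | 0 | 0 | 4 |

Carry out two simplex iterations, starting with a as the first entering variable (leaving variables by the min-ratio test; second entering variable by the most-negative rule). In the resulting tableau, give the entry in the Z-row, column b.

10

Ratio test on column a — row 1: entry 0 ≤ 0; row 2: 20/1 = 20; row 3: 12/1 = 12; row 4: 16/2 = 8. Minimum is 8 at row 4 (s4 leaves); pivot element 2.
Divide row 4 by 2; eliminate column a from the other rows.
Second iteration: most negative Z-row entry is -5/2 in column s1, so s1 enters.
Ratio test on column s1 — row 1: 2/(1/4) = 8; row 2: entry -5/8 ≤ 0; row 3: 4/(1/8) = 32; row 4: entry -3/8 ≤ 0. Minimum is 8 at row 1 (b leaves); pivot element 1/4.
Divide row 1 by 1/4; eliminate column s1 from the other rows.
After both pivots, the entry at the Z-row, column b is 10.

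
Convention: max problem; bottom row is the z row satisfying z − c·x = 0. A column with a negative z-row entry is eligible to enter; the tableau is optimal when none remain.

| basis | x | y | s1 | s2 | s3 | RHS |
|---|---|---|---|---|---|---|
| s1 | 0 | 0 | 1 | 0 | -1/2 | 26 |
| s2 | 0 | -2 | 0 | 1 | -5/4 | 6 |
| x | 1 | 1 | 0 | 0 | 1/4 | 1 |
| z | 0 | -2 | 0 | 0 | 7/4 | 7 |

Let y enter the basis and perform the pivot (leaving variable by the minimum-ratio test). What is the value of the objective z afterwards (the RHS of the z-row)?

Ratio test on column y — row 1: entry 0 ≤ 0; row 2: entry -2 ≤ 0; row 3: 1/1 = 1. Minimum is 1 at row 3 (x leaves); pivot element 1.
Pivot on row 3; the z-row RHS becomes 7 − (-2)·1 = 9.

9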